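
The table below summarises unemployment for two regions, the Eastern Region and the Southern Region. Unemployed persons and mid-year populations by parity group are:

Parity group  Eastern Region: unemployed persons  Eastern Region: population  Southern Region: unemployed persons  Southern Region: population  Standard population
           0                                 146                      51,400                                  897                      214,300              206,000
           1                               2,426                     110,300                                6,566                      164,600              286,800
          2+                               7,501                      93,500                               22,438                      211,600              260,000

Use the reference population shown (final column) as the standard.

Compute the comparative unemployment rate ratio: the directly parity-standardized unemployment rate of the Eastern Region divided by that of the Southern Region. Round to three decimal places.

0.696

Parity-specific rates per 1,000 for the Eastern Region: 2.840, 21.995, 80.225.
For the Southern Region: 4.186, 39.891, 106.040.
Standard total = 752,800; weights = 0.2736, 0.3810, 0.3454.
The Eastern Region: 0.2736×2.840 + 0.3810×21.995 + 0.3454×80.225 = 36.8645 per 1,000.
The Southern Region: 0.2736×4.186 + 0.3810×39.891 + 0.3454×106.040 = 52.9665 per 1,000.
Ratio = 36.8645 ÷ 52.9665 = 0.69600.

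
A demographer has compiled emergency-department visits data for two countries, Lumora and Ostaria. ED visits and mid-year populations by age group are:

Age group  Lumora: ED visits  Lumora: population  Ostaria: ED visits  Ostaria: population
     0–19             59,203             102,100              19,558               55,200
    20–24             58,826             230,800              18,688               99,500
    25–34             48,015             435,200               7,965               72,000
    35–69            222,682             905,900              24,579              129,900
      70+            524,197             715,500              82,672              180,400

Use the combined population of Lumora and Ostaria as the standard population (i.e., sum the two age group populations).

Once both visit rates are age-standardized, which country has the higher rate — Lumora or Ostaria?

Lumora

Age-specific rates per 1,000 for Lumora: 579.853, 254.879, 110.329, 245.813, 732.630.
For Ostaria: 354.312, 187.819, 110.625, 189.215, 458.271.
Combined standard total = 2,926,500; weights = 0.0538, 0.1129, 0.1733, 0.3539, 0.3061.
Lumora: 0.0538×579.853 + 0.1129×254.879 + 0.1733×110.329 + 0.3539×245.813 + 0.3061×732.630 = 390.3409 per 1,000.
Ostaria: 0.0538×354.312 + 0.1129×187.819 + 0.1733×110.625 + 0.3539×189.215 + 0.3061×458.271 = 266.6776 per 1,000.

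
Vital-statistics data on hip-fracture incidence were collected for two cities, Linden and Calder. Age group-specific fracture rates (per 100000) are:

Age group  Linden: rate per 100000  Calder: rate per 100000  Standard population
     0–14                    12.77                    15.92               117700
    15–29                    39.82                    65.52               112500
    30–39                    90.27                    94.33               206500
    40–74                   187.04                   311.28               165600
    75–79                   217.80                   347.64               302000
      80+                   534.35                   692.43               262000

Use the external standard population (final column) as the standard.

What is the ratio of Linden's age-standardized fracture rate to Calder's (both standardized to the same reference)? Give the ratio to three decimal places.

0.713

Standard total = 1166300; weights = 0.1009, 0.0965, 0.1771, 0.1420, 0.2589, 0.2246.
Linden: 0.1009×12.77 + 0.0965×39.82 + 0.1771×90.27 + 0.1420×187.04 + 0.2589×217.80 + 0.2246×534.35 = 224.1041 per 100000.
Calder: 0.1009×15.92 + 0.0965×65.52 + 0.1771×94.33 + 0.1420×311.28 + 0.2589×347.64 + 0.2246×692.43 = 314.3924 per 100000.
Ratio = 224.1041 ÷ 314.3924 = 0.71282.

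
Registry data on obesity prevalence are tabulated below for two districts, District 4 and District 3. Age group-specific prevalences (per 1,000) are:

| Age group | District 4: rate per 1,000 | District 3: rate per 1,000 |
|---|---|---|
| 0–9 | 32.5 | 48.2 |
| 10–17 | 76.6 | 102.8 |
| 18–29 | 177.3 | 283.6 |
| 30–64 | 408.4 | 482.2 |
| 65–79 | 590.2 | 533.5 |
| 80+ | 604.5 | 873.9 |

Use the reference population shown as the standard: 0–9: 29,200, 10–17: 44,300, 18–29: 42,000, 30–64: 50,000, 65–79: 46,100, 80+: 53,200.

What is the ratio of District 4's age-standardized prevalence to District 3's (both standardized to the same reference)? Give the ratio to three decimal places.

0.810

Standard total = 264,800; weights = 0.1103, 0.1673, 0.1586, 0.1888, 0.1741, 0.2009.
District 4: 0.1103×32.5 + 0.1673×76.6 + 0.1586×177.3 + 0.1888×408.4 + 0.1741×590.2 + 0.2009×604.5 = 345.8331 per 1,000.
District 3: 0.1103×48.2 + 0.1673×102.8 + 0.1586×283.6 + 0.1888×482.2 + 0.1741×533.5 + 0.2009×873.9 = 426.9959 per 1,000.
Ratio = 345.8331 ÷ 426.9959 = 0.80992.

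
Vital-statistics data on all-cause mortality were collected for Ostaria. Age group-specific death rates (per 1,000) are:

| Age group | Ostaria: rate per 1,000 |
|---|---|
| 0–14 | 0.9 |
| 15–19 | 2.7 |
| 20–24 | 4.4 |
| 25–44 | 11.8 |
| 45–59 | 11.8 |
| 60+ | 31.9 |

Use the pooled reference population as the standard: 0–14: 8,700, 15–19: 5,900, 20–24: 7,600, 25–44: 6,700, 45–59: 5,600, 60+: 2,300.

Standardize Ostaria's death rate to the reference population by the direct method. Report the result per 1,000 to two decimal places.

7.49

Standard total = 36,800; weights = 0.2364, 0.1603, 0.2065, 0.1821, 0.1522, 0.0625.
Standardized rate: 0.2364×0.9 + 0.1603×2.7 + 0.2065×4.4 + 0.1821×11.8 + 0.1522×11.8 + 0.0625×31.9 = 7.4921 per 1,000.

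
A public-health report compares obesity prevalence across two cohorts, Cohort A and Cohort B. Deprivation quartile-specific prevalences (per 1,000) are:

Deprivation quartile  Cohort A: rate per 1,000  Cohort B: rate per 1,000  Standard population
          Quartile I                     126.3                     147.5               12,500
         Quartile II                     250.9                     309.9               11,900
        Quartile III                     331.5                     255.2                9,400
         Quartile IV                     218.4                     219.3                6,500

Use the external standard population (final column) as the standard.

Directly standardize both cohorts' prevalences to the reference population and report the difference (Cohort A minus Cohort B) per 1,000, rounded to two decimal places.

Standard total = 40,300; weights = 0.3102, 0.2953, 0.2333, 0.1613.
Cohort A: 0.3102×126.3 + 0.2953×250.9 + 0.2333×331.5 + 0.1613×218.4 = 225.8104 per 1,000.
Cohort B: 0.3102×147.5 + 0.2953×309.9 + 0.2333×255.2 + 0.1613×219.3 = 232.1561 per 1,000.
Difference = 225.8104 − 232.1561 = -6.3457.

-6.35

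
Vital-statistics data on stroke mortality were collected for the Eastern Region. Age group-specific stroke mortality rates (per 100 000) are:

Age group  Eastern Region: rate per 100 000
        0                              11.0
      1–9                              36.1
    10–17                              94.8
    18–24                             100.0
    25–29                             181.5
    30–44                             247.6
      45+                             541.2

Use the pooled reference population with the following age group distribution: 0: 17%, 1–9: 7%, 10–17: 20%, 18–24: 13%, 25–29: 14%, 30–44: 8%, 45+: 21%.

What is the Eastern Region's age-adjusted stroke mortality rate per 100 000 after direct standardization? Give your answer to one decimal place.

195.2

Standard weights: 0.17, 0.07, 0.20, 0.13, 0.14, 0.08, 0.21.
Standardized rate: 0.1700×11.0 + 0.0700×36.1 + 0.2000×94.8 + 0.1300×100.0 + 0.1400×181.5 + 0.0800×247.6 + 0.2100×541.2 = 195.2270 per 100 000.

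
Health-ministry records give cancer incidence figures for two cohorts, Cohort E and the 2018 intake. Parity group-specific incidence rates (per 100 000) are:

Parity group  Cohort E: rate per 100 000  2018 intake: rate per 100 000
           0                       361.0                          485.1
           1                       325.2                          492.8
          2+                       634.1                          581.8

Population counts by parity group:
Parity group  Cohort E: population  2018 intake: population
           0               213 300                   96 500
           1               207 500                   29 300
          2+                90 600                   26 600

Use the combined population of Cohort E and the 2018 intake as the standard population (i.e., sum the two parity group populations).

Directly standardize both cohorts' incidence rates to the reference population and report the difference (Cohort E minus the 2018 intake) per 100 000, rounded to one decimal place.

Combined standard total = 663 800; weights = 0.4667, 0.3567, 0.1766.
Cohort E: 0.4667×361.0 + 0.3567×325.2 + 0.1766×634.1 = 396.4472 per 100 000.
The 2018 intake: 0.4667×485.1 + 0.3567×492.8 + 0.1766×581.8 = 504.9201 per 100 000.
Difference = 396.4472 − 504.9201 = -108.4729.

-108.5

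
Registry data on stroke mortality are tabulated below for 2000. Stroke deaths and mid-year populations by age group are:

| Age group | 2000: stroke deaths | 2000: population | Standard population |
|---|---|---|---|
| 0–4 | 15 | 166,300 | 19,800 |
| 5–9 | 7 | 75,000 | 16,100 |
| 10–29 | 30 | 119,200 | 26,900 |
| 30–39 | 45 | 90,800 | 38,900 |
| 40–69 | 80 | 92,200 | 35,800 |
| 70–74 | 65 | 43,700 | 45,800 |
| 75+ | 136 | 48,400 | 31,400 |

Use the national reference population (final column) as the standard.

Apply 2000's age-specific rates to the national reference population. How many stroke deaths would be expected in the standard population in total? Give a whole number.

Age-specific rates per 100,000 for 2000: 9.02, 9.33, 25.17, 49.56, 86.77, 148.74, 280.99.
Expected stroke deaths = Σ (standard pop × age-specific rate ÷ 100,000)
= 19,800×9.02/100,000 + 16,100×9.33/100,000 + 26,900×25.17/100,000 + 38,900×49.56/100,000 + 35,800×86.77/100,000 + 45,800×148.74/100,000 + 31,400×280.99/100,000
= 1.79 + 1.50 + 6.77 + 19.28 + 31.06 + 68.12 + 88.23 = 216.76.

217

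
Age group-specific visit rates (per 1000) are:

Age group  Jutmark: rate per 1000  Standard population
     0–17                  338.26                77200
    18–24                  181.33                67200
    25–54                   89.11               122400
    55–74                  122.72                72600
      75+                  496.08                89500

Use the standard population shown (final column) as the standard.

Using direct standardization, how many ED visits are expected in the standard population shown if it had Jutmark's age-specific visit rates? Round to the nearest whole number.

Expected ED visits = Σ (standard pop × age-specific rate ÷ 1000)
= 77200×338.26/1000 + 67200×181.33/1000 + 122400×89.11/1000 + 72600×122.72/1000 + 89500×496.08/1000
= 26113.67 + 12185.38 + 10907.06 + 8909.47 + 44399.16 = 102514.74.

102515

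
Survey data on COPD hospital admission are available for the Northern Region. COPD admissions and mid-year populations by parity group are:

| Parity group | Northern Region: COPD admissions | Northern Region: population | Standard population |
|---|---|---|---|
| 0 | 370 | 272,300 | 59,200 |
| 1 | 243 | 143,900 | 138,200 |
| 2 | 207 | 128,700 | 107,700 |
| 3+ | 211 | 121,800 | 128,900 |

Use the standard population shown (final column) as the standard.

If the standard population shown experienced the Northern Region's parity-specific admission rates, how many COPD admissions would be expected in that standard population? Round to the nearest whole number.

710

Parity-specific rates per 10,000 for the Northern Region: 13.59, 16.89, 16.08, 17.32.
Expected COPD admissions = Σ (standard pop × parity-specific rate ÷ 10,000)
= 59,200×13.59/10,000 + 138,200×16.89/10,000 + 107,700×16.08/10,000 + 128,900×17.32/10,000
= 80.44 + 233.37 + 173.22 + 223.30 = 710.34.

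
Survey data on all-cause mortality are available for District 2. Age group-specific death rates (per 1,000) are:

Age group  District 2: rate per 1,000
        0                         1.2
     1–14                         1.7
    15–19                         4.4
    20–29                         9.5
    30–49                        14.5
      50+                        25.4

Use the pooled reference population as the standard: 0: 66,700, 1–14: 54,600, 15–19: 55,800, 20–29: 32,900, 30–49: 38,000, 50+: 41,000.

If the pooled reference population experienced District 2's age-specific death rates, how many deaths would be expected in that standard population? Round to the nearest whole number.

Expected deaths = Σ (standard pop × age-specific rate ÷ 1,000)
= 66,700×1.2/1,000 + 54,600×1.7/1,000 + 55,800×4.4/1,000 + 32,900×9.5/1,000 + 38,000×14.5/1,000 + 41,000×25.4/1,000
= 80.04 + 92.82 + 245.52 + 312.55 + 551.00 + 1041.40 = 2323.33.

2323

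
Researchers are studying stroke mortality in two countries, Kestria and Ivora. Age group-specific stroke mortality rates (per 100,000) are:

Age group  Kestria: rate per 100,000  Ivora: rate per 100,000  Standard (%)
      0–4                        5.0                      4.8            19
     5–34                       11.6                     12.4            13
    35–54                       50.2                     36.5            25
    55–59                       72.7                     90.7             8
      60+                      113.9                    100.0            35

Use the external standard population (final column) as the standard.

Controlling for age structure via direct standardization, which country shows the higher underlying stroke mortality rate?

Kestria

Standard weights: 0.19, 0.13, 0.25, 0.08, 0.35.
Kestria: 0.1900×5.0 + 0.1300×11.6 + 0.2500×50.2 + 0.0800×72.7 + 0.3500×113.9 = 60.6890 per 100,000.
Ivora: 0.1900×4.8 + 0.1300×12.4 + 0.2500×36.5 + 0.0800×90.7 + 0.3500×100.0 = 53.9050 per 100,000.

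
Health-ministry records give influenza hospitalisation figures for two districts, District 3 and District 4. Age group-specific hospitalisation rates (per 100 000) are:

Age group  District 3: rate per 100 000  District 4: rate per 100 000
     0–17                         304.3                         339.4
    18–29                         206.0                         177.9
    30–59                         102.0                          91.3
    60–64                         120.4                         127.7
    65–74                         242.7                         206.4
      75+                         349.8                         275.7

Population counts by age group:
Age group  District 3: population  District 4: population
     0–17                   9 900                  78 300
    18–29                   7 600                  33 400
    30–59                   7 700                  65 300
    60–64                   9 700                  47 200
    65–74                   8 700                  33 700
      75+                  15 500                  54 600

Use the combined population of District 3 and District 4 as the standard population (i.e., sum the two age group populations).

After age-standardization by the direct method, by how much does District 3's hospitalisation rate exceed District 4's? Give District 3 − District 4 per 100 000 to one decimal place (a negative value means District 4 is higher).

13.9

Combined standard total = 371 600; weights = 0.2374, 0.1103, 0.1964, 0.1531, 0.1141, 0.1886.
District 3: 0.2374×304.3 + 0.1103×206.0 + 0.1964×102.0 + 0.1531×120.4 + 0.1141×242.7 + 0.1886×349.8 = 227.1084 per 100 000.
District 4: 0.2374×339.4 + 0.1103×177.9 + 0.1964×91.3 + 0.1531×127.7 + 0.1141×206.4 + 0.1886×275.7 = 213.2345 per 100 000.
Difference = 227.1084 − 213.2345 = 13.8739.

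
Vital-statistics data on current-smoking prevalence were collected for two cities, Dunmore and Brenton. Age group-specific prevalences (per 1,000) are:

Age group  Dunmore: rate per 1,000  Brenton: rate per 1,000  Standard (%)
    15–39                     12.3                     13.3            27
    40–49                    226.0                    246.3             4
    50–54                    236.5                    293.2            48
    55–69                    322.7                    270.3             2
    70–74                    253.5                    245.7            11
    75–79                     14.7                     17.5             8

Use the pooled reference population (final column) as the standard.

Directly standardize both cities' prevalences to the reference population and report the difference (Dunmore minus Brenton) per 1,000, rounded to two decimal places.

Standard weights: 0.27, 0.04, 0.48, 0.02, 0.11, 0.08.
Dunmore: 0.2700×12.3 + 0.0400×226.0 + 0.4800×236.5 + 0.0200×322.7 + 0.1100×253.5 + 0.0800×14.7 = 161.3960 per 1,000.
Brenton: 0.2700×13.3 + 0.0400×246.3 + 0.4800×293.2 + 0.0200×270.3 + 0.1100×245.7 + 0.0800×17.5 = 188.0120 per 1,000.
Difference = 161.3960 − 188.0120 = -26.6160.

-26.62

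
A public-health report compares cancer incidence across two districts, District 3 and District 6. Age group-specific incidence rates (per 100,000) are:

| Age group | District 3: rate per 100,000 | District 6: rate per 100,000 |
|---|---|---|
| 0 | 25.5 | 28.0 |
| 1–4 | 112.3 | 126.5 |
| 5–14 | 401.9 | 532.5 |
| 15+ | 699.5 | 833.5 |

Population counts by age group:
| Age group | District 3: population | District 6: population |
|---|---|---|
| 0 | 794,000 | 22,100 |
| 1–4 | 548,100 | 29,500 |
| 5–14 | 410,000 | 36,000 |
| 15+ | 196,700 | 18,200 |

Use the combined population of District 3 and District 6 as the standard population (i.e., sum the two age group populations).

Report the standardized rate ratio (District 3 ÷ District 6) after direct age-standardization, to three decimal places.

0.810

Combined standard total = 2,054,600; weights = 0.3972, 0.2811, 0.2171, 0.1046.
District 3: 0.3972×25.5 + 0.2811×112.3 + 0.2171×401.9 + 0.1046×699.5 = 202.1050 per 100,000.
District 6: 0.3972×28.0 + 0.2811×126.5 + 0.2171×532.5 + 0.1046×833.5 = 249.4555 per 100,000.
Ratio = 202.1050 ÷ 249.4555 = 0.81018.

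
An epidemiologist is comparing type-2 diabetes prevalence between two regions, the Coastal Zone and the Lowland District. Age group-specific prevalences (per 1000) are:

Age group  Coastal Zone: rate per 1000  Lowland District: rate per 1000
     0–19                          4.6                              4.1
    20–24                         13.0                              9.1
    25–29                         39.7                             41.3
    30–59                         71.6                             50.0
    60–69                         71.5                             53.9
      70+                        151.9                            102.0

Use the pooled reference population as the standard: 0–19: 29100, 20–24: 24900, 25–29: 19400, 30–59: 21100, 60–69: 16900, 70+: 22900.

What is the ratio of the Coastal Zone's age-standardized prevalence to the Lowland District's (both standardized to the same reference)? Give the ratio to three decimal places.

1.363

Standard total = 134300; weights = 0.2167, 0.1854, 0.1445, 0.1571, 0.1258, 0.1705.
The Coastal Zone: 0.2167×4.6 + 0.1854×13.0 + 0.1445×39.7 + 0.1571×71.6 + 0.1258×71.5 + 0.1705×151.9 = 55.2894 per 1000.
The Lowland District: 0.2167×4.1 + 0.1854×9.1 + 0.1445×41.3 + 0.1571×50.0 + 0.1258×53.9 + 0.1705×102.0 = 40.5721 per 1000.
Ratio = 55.2894 ÷ 40.5721 = 1.36274.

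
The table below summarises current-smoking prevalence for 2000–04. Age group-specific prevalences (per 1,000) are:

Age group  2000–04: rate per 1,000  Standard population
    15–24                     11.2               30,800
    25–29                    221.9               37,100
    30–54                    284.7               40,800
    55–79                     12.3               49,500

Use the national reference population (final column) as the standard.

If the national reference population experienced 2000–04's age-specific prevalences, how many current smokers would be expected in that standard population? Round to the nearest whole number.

Expected current smokers = Σ (standard pop × age-specific rate ÷ 1,000)
= 30,800×11.2/1,000 + 37,100×221.9/1,000 + 40,800×284.7/1,000 + 49,500×12.3/1,000
= 344.96 + 8232.49 + 11615.76 + 608.85 = 20802.06.

20802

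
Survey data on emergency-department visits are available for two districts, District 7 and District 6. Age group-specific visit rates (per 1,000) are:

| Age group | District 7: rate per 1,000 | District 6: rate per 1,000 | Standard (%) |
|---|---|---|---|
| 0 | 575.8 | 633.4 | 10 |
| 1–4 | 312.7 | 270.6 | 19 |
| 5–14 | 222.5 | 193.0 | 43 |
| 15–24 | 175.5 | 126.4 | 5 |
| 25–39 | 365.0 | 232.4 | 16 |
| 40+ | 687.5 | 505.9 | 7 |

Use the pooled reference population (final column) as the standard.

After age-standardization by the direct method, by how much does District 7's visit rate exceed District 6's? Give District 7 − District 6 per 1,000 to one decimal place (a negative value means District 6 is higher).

Standard weights: 0.10, 0.19, 0.43, 0.05, 0.16, 0.07.
District 7: 0.1000×575.8 + 0.1900×312.7 + 0.4300×222.5 + 0.0500×175.5 + 0.1600×365.0 + 0.0700×687.5 = 327.9680 per 1,000.
District 6: 0.1000×633.4 + 0.1900×270.6 + 0.4300×193.0 + 0.0500×126.4 + 0.1600×232.4 + 0.0700×505.9 = 276.6610 per 1,000.
Difference = 327.9680 − 276.6610 = 51.3070.

51.3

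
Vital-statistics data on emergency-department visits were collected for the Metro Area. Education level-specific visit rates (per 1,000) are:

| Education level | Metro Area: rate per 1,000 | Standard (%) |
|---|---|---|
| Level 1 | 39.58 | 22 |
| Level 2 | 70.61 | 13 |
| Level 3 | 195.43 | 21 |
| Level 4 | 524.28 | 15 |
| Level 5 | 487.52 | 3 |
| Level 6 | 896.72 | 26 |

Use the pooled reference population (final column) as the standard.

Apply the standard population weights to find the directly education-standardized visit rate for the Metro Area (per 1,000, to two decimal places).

Standard weights: 0.22, 0.13, 0.21, 0.15, 0.03, 0.26.
Standardized rate: 0.2200×39.58 + 0.1300×70.61 + 0.2100×195.43 + 0.1500×524.28 + 0.0300×487.52 + 0.2600×896.72 = 385.3420 per 1,000.

385.34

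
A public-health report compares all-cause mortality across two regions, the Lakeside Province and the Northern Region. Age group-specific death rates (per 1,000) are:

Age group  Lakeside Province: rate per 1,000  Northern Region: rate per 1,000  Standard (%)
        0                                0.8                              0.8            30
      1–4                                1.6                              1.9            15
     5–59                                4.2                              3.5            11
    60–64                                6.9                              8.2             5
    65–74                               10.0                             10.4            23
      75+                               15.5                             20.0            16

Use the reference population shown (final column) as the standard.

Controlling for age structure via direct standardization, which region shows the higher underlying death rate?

Northern Region

Standard weights: 0.30, 0.15, 0.11, 0.05, 0.23, 0.16.
The Lakeside Province: 0.3000×0.8 + 0.1500×1.6 + 0.1100×4.2 + 0.0500×6.9 + 0.2300×10.0 + 0.1600×15.5 = 6.0670 per 1,000.
The Northern Region: 0.3000×0.8 + 0.1500×1.9 + 0.1100×3.5 + 0.0500×8.2 + 0.2300×10.4 + 0.1600×20.0 = 6.9120 per 1,000.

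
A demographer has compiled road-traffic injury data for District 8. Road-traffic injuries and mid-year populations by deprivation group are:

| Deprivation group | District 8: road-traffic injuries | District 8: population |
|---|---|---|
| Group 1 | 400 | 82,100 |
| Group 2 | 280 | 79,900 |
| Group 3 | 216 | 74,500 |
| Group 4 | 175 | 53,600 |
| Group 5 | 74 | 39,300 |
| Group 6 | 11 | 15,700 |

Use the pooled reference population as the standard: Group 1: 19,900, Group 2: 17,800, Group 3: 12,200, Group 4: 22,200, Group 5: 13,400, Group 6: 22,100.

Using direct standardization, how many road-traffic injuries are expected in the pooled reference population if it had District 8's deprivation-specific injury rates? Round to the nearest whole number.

Deprivation-specific rates per 100,000 for District 8: 487.21, 350.44, 289.93, 326.49, 188.30, 70.06.
Expected road-traffic injuries = Σ (standard pop × deprivation-specific rate ÷ 100,000)
= 19,900×487.21/100,000 + 17,800×350.44/100,000 + 12,200×289.93/100,000 + 22,200×326.49/100,000 + 13,400×188.30/100,000 + 22,100×70.06/100,000
= 96.95 + 62.38 + 35.37 + 72.48 + 25.23 + 15.48 = 307.90.

308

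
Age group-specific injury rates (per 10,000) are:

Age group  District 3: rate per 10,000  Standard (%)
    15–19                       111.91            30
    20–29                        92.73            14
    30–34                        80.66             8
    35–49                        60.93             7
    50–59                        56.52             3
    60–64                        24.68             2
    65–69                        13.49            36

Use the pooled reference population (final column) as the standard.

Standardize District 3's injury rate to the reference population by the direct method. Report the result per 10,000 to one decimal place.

64.3

Standard weights: 0.30, 0.14, 0.08, 0.07, 0.03, 0.02, 0.36.
Standardized rate: 0.3000×111.91 + 0.1400×92.73 + 0.0800×80.66 + 0.0700×60.93 + 0.0300×56.52 + 0.0200×24.68 + 0.3600×13.49 = 64.3187 per 10,000.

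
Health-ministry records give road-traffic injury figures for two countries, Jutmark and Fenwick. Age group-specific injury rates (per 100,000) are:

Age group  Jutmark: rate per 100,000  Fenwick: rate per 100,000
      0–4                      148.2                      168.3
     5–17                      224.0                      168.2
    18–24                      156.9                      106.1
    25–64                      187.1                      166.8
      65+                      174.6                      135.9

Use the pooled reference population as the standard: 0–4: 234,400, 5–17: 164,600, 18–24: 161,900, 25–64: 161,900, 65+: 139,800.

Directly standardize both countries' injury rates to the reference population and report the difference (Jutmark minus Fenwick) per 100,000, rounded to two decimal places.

24.80

Standard total = 862,600; weights = 0.2717, 0.1908, 0.1877, 0.1877, 0.1621.
Jutmark: 0.2717×148.2 + 0.1908×224.0 + 0.1877×156.9 + 0.1877×187.1 + 0.1621×174.6 = 175.8766 per 100,000.
Fenwick: 0.2717×168.3 + 0.1908×168.2 + 0.1877×106.1 + 0.1877×166.8 + 0.1621×135.9 = 151.0742 per 100,000.
Difference = 175.8766 − 151.0742 = 24.8024.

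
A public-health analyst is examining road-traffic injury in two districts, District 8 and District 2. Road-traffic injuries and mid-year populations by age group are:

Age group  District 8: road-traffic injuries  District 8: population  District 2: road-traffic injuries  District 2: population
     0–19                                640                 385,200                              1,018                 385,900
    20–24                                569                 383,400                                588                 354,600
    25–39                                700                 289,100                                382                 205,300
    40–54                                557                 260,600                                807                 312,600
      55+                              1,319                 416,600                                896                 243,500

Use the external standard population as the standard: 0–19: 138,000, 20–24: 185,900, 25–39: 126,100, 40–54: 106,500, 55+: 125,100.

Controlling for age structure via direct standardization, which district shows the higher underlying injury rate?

District 2

Age-specific rates per 100,000 for District 8: 166.15, 148.41, 242.13, 213.74, 316.61.
For District 2: 263.80, 165.82, 186.07, 258.16, 367.97.
Standard total = 681,600; weights = 0.2025, 0.2727, 0.1850, 0.1562, 0.1835.
District 8: 0.2025×166.15 + 0.2727×148.41 + 0.1850×242.13 + 0.1562×213.74 + 0.1835×316.61 = 210.4186 per 100,000.
District 2: 0.2025×263.80 + 0.2727×165.82 + 0.1850×186.07 + 0.1562×258.16 + 0.1835×367.97 = 240.9332 per 100,000.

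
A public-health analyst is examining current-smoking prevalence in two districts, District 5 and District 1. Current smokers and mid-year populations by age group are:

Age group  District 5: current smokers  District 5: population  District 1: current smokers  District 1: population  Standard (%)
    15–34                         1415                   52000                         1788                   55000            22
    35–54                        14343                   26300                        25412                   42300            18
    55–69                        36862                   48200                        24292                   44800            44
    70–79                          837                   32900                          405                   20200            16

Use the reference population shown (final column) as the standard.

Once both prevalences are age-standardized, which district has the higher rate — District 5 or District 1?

District 5

Age-specific rates per 1000 for District 5: 27.212, 545.361, 764.772, 25.441.
For District 1: 32.509, 600.757, 542.232, 20.050.
Standard weights: 0.22, 0.18, 0.44, 0.16.
District 5: 0.2200×27.212 + 0.1800×545.361 + 0.4400×764.772 + 0.1600×25.441 = 444.7217 per 1000.
District 1: 0.2200×32.509 + 0.1800×600.757 + 0.4400×542.232 + 0.1600×20.050 = 357.0782 per 1000.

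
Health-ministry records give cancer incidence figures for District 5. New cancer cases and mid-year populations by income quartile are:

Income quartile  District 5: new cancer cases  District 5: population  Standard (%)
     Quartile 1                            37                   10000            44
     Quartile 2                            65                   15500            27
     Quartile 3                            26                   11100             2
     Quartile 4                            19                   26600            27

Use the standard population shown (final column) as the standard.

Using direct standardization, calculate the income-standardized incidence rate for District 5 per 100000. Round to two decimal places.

Income-specific rates per 100000 for District 5: 370.00, 419.35, 234.23, 71.43.
Standard weights: 0.44, 0.27, 0.02, 0.27.
Standardized rate: 0.4400×370.00 + 0.2700×419.35 + 0.0200×234.23 + 0.2700×71.43 = 299.9962 per 100000.

300.00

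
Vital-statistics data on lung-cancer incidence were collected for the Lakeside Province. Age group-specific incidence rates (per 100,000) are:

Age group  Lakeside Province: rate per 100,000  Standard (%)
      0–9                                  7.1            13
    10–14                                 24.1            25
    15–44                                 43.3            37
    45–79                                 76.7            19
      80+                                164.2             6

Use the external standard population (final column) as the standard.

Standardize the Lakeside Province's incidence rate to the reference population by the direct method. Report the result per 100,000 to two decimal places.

Standard weights: 0.13, 0.25, 0.37, 0.19, 0.06.
Standardized rate: 0.1300×7.1 + 0.2500×24.1 + 0.3700×43.3 + 0.1900×76.7 + 0.0600×164.2 = 47.3940 per 100,000.

47.39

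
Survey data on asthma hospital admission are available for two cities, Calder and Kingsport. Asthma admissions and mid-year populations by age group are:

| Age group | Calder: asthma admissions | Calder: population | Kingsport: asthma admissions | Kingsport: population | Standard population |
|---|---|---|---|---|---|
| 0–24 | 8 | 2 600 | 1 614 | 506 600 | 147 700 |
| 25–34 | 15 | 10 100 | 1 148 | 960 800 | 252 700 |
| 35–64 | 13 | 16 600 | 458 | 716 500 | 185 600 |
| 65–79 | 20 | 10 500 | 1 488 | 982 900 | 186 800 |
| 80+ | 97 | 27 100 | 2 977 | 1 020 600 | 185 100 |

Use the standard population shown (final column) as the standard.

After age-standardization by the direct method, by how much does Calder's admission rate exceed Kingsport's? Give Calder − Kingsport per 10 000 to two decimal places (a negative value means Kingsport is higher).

Age-specific rates per 10 000 for Calder: 30.77, 14.85, 7.83, 19.05, 35.79.
For Kingsport: 31.86, 11.95, 6.39, 15.14, 29.17.
Standard total = 957 900; weights = 0.1542, 0.2638, 0.1938, 0.1950, 0.1932.
Calder: 0.1542×30.77 + 0.2638×14.85 + 0.1938×7.83 + 0.1950×19.05 + 0.1932×35.79 = 20.8107 per 10 000.
Kingsport: 0.1542×31.86 + 0.2638×11.95 + 0.1938×6.39 + 0.1950×15.14 + 0.1932×29.17 = 17.8918 per 10 000.
Difference = 20.8107 − 17.8918 = 2.9189.

2.92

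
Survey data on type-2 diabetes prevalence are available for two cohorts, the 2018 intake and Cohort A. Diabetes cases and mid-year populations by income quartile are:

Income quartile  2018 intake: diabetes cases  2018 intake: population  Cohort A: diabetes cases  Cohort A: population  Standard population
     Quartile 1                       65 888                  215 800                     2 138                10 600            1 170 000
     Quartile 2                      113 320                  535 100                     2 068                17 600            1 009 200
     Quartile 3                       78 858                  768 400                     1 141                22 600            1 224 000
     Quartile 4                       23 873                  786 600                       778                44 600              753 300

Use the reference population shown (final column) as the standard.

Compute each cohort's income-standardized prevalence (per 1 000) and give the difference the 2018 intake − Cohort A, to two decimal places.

69.75

Income-specific rates per 1 000 for the 2018 intake: 305.320, 211.774, 102.626, 30.350.
For Cohort A: 201.698, 117.500, 50.487, 17.444.
Standard total = 4 156 500; weights = 0.2815, 0.2428, 0.2945, 0.1812.
The 2018 intake: 0.2815×305.320 + 0.2428×211.774 + 0.2945×102.626 + 0.1812×30.350 = 173.0838 per 1 000.
Cohort A: 0.2815×201.698 + 0.2428×117.500 + 0.2945×50.487 + 0.1812×17.444 = 103.3331 per 1 000.
Difference = 173.0838 − 103.3331 = 69.7507.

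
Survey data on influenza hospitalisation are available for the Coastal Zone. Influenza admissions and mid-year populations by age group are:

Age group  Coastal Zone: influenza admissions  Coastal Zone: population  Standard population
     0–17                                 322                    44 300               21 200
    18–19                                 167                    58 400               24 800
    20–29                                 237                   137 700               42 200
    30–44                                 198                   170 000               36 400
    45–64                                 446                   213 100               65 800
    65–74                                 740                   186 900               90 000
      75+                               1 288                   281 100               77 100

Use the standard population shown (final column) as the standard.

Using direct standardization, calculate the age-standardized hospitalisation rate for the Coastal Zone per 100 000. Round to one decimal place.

332.1

Age-specific rates per 100 000 for the Coastal Zone: 726.86, 285.96, 172.11, 116.47, 209.29, 395.93, 458.20.
Standard total = 357 500; weights = 0.0593, 0.0694, 0.1180, 0.1018, 0.1841, 0.2517, 0.2157.
Standardized rate: 0.0593×726.86 + 0.0694×285.96 + 0.1180×172.11 + 0.1018×116.47 + 0.1841×209.29 + 0.2517×395.93 + 0.2157×458.20 = 332.1303 per 100 000.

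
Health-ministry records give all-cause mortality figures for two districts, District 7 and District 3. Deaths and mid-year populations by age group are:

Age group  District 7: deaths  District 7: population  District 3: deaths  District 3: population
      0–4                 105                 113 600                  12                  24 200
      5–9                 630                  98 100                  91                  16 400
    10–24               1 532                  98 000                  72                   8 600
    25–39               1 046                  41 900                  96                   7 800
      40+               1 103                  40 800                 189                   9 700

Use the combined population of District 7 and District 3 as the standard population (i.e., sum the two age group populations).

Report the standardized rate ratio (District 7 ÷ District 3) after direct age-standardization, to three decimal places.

1.609

Age-specific rates per 100 000 for District 7: 92.43, 642.20, 1563.27, 2496.42, 2703.43.
For District 3: 49.59, 554.88, 837.21, 1230.77, 1948.45.
Combined standard total = 459 100; weights = 0.3002, 0.2494, 0.2322, 0.1083, 0.1100.
District 7: 0.3002×92.43 + 0.2494×642.20 + 0.2322×1563.27 + 0.1083×2496.42 + 0.1100×2703.43 = 1118.5109 per 100 000.
District 3: 0.3002×49.59 + 0.2494×554.88 + 0.2322×837.21 + 0.1083×1230.77 + 0.1100×1948.45 = 695.2282 per 100 000.
Ratio = 1118.5109 ÷ 695.2282 = 1.60884.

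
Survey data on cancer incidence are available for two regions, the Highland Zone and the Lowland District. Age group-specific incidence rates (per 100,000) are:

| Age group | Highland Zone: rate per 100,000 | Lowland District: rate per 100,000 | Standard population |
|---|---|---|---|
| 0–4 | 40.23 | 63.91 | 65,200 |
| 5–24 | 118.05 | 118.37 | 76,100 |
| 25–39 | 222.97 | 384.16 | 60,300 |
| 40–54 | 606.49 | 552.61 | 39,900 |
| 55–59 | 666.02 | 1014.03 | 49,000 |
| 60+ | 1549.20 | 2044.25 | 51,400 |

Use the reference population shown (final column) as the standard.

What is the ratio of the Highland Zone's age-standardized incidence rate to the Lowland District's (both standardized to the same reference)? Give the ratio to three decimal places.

0.758

Standard total = 341,900; weights = 0.1907, 0.2226, 0.1764, 0.1167, 0.1433, 0.1503.
The Highland Zone: 0.1907×40.23 + 0.2226×118.05 + 0.1764×222.97 + 0.1167×606.49 + 0.1433×666.02 + 0.1503×1549.20 = 472.4028 per 100,000.
The Lowland District: 0.1907×63.91 + 0.2226×118.37 + 0.1764×384.16 + 0.1167×552.61 + 0.1433×1014.03 + 0.1503×2044.25 = 623.4302 per 100,000.
Ratio = 472.4028 ÷ 623.4302 = 0.75775.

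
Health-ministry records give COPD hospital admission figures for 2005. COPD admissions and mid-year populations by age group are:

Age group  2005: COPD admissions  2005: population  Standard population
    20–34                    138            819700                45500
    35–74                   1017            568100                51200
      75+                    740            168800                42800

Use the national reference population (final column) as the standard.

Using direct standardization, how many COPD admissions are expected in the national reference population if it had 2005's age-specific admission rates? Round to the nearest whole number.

287

Age-specific rates per 10000 for 2005: 1.68, 17.90, 43.84.
Expected COPD admissions = Σ (standard pop × age-specific rate ÷ 10000)
= 45500×1.68/10000 + 51200×17.90/10000 + 42800×43.84/10000
= 7.66 + 91.66 + 187.63 = 286.95.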